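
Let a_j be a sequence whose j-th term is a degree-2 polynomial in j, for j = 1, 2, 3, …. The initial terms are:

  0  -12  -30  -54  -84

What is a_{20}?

1st diffs: -12, -18, -24, -30.
2nd diffs: -6, -6, -6 (constant).
So a_j = -3j^2 - 3j + 6.
Evaluating at j = 20 gives a_{20} = -1254.

-1254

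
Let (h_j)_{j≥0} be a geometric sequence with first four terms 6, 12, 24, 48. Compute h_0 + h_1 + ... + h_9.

Common ratio r = 2.
h_j = 6·2^(j-0).
S = 6·(2^10 - 1)/(2 - 1) = 6·(1024 - 1)/(1) = 6138.

6138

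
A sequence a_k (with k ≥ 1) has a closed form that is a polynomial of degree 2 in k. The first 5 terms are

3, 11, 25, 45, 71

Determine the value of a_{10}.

291

1st diffs: 8, 14, 20, 26.
2nd diffs: 6, 6, 6 (constant).
Newton forward-difference form: a_k = 3 + 8·C(k-1,1) + 6·C(k-1,2).
At k = 10: k-1 = 9, so a_{10} = 3 + 72 + 216 = 291.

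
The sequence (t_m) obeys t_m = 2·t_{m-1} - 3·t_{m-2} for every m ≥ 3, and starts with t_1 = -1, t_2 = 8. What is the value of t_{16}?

t_3 = 19, t_4 = 14, t_5 = -29, …, t_{13} = -4469, t_{14} = -2428, t_{15} = 8551, t_{16} = 24386.

24386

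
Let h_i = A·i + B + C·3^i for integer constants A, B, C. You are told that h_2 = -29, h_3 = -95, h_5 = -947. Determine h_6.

-2885

Write the equations: 2A + B + 9C = -29; 3A + B + 27C = -95; 5A + B + 243C = -947.
Subtracting the first from the second: A + 18C = -66.
Subtracting the second from the third: 2A + 216C = -852.
Solving: C = -4, A = 6, then B = -5.
So h_i = 6·i + (-5) + (-4)·3^i; at i=6 this is -2885.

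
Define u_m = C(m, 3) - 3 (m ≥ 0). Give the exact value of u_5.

C(5, 3) = 10, so u_5 = 7.

7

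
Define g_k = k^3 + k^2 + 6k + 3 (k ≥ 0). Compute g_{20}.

8523

g_{20} = 1·20^3 + 1·20^2 + 6·20 + 3 = 8523.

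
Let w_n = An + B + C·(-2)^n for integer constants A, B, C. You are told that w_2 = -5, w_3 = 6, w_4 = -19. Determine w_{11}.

Write the equations: 2A + B + 4C = -5; 3A + B - 8C = 6; 4A + B + 16C = -19.
Subtracting the first from the second: A - 12C = 11.
Subtracting the second from the third: A + 24C = -25.
Solving: C = -1, A = -1, then B = 1.
So w_n = -1·n + 1 + (-1)·(-2)^n; at n=11 this is 2038.

2038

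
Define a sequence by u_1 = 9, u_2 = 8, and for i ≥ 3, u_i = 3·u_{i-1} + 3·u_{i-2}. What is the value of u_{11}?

Applying the relation repeatedly:
u_3 = 51, u_4 = 177, u_5 = 684, u_6 = 2583, u_7 = 9801, u_8 = 37152, u_9 = 140859, u_{10} = 534033, u_{11} = 2024676.

2024676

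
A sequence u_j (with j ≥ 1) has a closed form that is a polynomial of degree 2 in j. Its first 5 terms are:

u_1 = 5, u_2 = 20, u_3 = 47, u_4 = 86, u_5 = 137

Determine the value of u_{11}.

1st diffs: 15, 27, 39, 51.
2nd diffs: 12, 12, 12 (constant).
So u_j = 6j^2 - 3j + 2.
Evaluating at j = 11 gives u_{11} = 695.

695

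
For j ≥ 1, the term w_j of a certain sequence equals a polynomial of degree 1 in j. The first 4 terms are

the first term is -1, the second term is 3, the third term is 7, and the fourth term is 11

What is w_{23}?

1st diffs: 4, 4, 4 (constant).
So w_j = 4j - 5.
Evaluating at j = 23 gives w_{23} = 87.

87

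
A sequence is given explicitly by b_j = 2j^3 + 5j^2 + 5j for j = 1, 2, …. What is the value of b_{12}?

4236

b_{12} = 2·12^3 + 5·12^2 + 5·12 = 4236.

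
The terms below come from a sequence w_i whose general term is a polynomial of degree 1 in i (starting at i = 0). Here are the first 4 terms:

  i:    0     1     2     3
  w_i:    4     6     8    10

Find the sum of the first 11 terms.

1st diffs: 2, 2, 2 (constant).
So w_i = 2i + 4.
Continuing: …, 12, 14, 16, 18, …, w_{10} = 24.
Summing i = 0..10 (11 terms) gives 154.

154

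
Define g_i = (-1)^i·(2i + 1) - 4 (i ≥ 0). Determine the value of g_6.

(-1)^6 = 1; 2i + 1 at i=6 is 13; so g_6 = 9.

9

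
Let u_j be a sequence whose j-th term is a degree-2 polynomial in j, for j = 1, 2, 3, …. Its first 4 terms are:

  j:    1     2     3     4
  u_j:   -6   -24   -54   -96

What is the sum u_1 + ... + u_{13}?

1st diffs: -18, -30, -42.
2nd diffs: -12, -12 (constant).
Newton forward-difference form: u_j = -6 + (-18)·C(j-1,1) + (-12)·C(j-1,2).
Continuing: …, -150, -216, -294, -384, …, u_{13} = -1014.
Summing j = 1..13 (13 terms) gives -4914.

-4914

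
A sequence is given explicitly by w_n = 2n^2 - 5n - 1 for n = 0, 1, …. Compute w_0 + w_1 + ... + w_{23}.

Over n = 0..23: Σn = 276, Σn² = 4324.
Total = (2)·4324 + (-5)·276 + (-1)·24 = 7244.

7244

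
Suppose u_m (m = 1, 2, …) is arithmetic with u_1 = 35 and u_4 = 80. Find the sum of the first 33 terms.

9075

Common difference d = (80 - 35) / (4 - 1) = 15.
u_m = 35 + (m - 1)·15.
u_{33} = 515; S = 33·(35 + 515)/2 = 9075.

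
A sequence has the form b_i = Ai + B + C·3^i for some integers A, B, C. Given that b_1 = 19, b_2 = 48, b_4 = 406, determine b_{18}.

Write the equations: A + B + 3C = 19; 2A + B + 9C = 48; 4A + B + 81C = 406.
Subtracting the first from the second: A + 6C = 29.
Subtracting the second from the third: 2A + 72C = 358.
Solving: C = 5, A = -1, then B = 5.
Hence b_{18} = -1·18 + 5 + 5·387420489 = 1937102432.

1937102432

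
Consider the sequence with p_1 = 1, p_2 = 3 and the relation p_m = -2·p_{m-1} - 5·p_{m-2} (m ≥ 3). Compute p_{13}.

-8839

Compute successive terms:
p_3 = -11; p_4 = 7; p_5 = 41; …; p_{10} = -237; p_{11} = 6469; p_{12} = -11753; p_{13} = -8839.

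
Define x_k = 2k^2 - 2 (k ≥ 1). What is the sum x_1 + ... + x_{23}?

8602

Over k = 1..23: Σk = 276, Σk² = 4324.
Total = (2)·4324 + (-2)·23 = 8602.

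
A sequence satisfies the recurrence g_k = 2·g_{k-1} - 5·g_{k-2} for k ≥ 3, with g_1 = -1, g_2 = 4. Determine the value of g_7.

Iterate the recurrence:
g_3 = 13; g_4 = 6; g_5 = -53; g_6 = -136; g_7 = -7.

-7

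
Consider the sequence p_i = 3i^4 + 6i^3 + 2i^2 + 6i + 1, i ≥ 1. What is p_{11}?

52218

p_{11} = 3·11^4 + 6·11^3 + 2·11^2 + 6·11 + 1 = 52218.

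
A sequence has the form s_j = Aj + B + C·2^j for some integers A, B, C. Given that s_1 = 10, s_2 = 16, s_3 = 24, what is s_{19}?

524368

Write the equations: A + B + 2C = 10; 2A + B + 4C = 16; 3A + B + 8C = 24.
Subtracting the first from the second: A + 2C = 6.
Subtracting the second from the third: A + 4C = 8.
Solving: C = 1, A = 4, then B = 4.
So s_j = 4·j + 4 + 1·2^j; at j=19 this is 524368.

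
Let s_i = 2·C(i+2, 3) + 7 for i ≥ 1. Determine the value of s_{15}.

1367

C(17, 3) = 680, so s_{15} = 1367.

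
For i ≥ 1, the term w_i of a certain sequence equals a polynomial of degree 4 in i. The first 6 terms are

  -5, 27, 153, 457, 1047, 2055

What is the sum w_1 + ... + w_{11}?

1st diffs: 32, 126, 304, 590, 1008.
2nd diffs: 94, 178, 286, 418.
3rd diffs: 84, 108, 132.
4th diffs: 24, 24 (constant).
Newton forward-difference form: w_i = -5 + 32·C(i-1,1) + 94·C(i-1,2) + 84·C(i-1,3) + 24·C(i-1,4).
Continuing: …, 3637, 5973, 9267, 13747, …, w_{11} = 19665.
Summing i = 1..11 (11 terms) gives 56023.

56023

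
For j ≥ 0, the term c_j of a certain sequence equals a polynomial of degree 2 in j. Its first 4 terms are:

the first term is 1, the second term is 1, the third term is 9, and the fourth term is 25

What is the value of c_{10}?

361

1st diffs: 0, 8, 16.
2nd diffs: 8, 8 (constant).
Newton forward-difference form: c_j = 1 + 8·C(j,2).
At j = 10: j = 10, so c_{10} = 1 + 360 = 361.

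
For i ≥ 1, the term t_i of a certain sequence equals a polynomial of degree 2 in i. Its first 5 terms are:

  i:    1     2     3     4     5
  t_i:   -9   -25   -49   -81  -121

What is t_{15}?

1st diffs: -16, -24, -32, -40.
2nd diffs: -8, -8, -8 (constant).
Newton forward-difference form: t_i = -9 + (-16)·C(i-1,1) + (-8)·C(i-1,2).
At i = 15: i-1 = 14, so t_{15} = -9 - 224 - 728 = -961.

-961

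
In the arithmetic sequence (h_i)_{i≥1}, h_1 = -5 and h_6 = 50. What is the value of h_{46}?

490

Common difference d = (50 - (-5)) / (6 - 1) = 11.
h_i = -5 + (i - 1)·11.
h_{46} = -5 + 45·11 = 490.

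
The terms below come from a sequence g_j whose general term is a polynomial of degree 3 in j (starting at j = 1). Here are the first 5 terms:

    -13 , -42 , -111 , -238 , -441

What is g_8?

-1686

1st diffs: -29, -69, -127, -203.
2nd diffs: -40, -58, -76.
3rd diffs: -18, -18 (constant).
Newton forward-difference form: g_j = -13 + (-29)·C(j-1,1) + (-40)·C(j-1,2) + (-18)·C(j-1,3).
At j = 8: j-1 = 7, so g_8 = -13 - 203 - 840 - 630 = -1686.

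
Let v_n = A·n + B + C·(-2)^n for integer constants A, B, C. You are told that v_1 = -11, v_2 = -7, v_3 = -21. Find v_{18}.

262101

The three given values yield: A + B - 2C = -11; 2A + B + 4C = -7; 3A + B - 8C = -21.
Subtracting the first from the second: A + 6C = 4.
Subtracting the second from the third: A - 12C = -14.
Solving: C = 1, A = -2, then B = -7.
Therefore v_{18} = -36 + (-7) + 1·262144 = 262101.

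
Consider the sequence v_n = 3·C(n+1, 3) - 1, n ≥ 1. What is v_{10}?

494

C(11, 3) = 165, so v_{10} = 494.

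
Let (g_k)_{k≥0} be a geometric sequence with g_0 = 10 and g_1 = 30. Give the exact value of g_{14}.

47829690

Common ratio r = 3.
g_k = 10·3^(k-0).
g_{14} = 10·3^14 = 47829690.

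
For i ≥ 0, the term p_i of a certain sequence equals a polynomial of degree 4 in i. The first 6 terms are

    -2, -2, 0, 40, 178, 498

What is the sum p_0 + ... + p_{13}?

1st diffs: 0, 2, 40, 138, 320.
2nd diffs: 2, 38, 98, 182.
3rd diffs: 36, 60, 84.
4th diffs: 24, 24 (constant).
So p_i = i^4 - 6i^2 + 5i - 2.
Continuing: …, 1108, 2140, 3750, 6118, …, p_{13} = 27610.
Summing i = 0..13 (14 terms) gives 84784.

84784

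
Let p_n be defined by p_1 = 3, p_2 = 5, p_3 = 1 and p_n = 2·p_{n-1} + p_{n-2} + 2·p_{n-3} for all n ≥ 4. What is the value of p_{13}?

Applying the relation repeatedly:
p_4 = 13  p_5 = 37  p_6 = 89  p_7 = 241  p_8 = 645  p_9 = 1709  p_{10} = 4545  p_{11} = 12089  p_{12} = 32141  p_{13} = 85461.

85461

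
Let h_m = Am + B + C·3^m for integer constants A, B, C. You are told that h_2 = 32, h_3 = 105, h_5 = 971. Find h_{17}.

The three given values yield: 2A + B + 9C = 32; 3A + B + 27C = 105; 5A + B + 243C = 971.
Subtracting the first from the second: A + 18C = 73.
Subtracting the second from the third: 2A + 216C = 866.
Solving: C = 4, A = 1, then B = -6.
Hence h_{17} = 1·17 + (-6) + 4·129140163 = 516560663.

516560663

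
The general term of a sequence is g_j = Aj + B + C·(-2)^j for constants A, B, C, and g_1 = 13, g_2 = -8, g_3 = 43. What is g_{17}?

The three given values yield: A + B - 2C = 13; 2A + B + 4C = -8; 3A + B - 8C = 43.
Subtracting the first from the second: A + 6C = -21.
Subtracting the second from the third: A - 12C = 51.
Solving: C = -4, A = 3, then B = 2.
Therefore g_{17} = 51 + 2 + (-4)·(-131072) = 524341.

524341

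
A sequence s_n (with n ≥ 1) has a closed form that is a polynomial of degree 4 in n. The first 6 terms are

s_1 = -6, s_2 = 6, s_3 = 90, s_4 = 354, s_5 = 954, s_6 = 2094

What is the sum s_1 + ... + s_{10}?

1st diffs: 12, 84, 264, 600, 1140.
2nd diffs: 72, 180, 336, 540.
3rd diffs: 108, 156, 204.
4th diffs: 48, 48 (constant).
So s_n = 2n^4 - 2n^3 - 2n^2 + 2n - 6.
Continuing: 4026, 7050, 11514, 17814.
Summing n = 1..10 (10 terms) gives 43896.

43896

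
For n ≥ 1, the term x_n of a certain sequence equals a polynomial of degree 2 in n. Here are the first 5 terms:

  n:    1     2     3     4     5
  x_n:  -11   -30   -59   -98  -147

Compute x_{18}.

1st diffs: -19, -29, -39, -49.
2nd diffs: -10, -10, -10 (constant).
So x_n = -5n^2 - 4n - 2.
Evaluating at n = 18 gives x_{18} = -1694.

-1694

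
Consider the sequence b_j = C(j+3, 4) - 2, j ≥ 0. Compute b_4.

33

C(7, 4) = 35, so b_4 = 33.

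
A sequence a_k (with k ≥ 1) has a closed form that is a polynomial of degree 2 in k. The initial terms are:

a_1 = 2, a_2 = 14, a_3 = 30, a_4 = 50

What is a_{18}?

750

1st diffs: 12, 16, 20.
2nd diffs: 4, 4 (constant).
Newton forward-difference form: a_k = 2 + 12·C(k-1,1) + 4·C(k-1,2).
At k = 18: k-1 = 17, so a_{18} = 2 + 204 + 544 = 750.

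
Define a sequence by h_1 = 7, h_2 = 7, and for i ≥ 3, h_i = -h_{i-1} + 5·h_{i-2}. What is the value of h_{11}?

36673

h_3 = 28; h_4 = 7; h_5 = 133; h_6 = -98; h_7 = 763; h_8 = -1253; h_9 = 5068; h_{10} = -11333; h_{11} = 36673.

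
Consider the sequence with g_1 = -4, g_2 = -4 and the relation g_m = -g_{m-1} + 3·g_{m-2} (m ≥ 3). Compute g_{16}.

91004

Compute successive terms:
g_3 = -8, g_4 = -4, g_5 = -20, …, g_{13} = -7556, g_{14} = 17084, g_{15} = -39752, g_{16} = 91004.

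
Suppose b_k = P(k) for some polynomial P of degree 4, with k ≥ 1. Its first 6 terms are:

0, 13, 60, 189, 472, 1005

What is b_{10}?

1st diffs: 13, 47, 129, 283, 533.
2nd diffs: 34, 82, 154, 250.
3rd diffs: 48, 72, 96.
4th diffs: 24, 24 (constant).
Newton forward-difference form: b_k = 13·C(k-1,1) + 34·C(k-1,2) + 48·C(k-1,3) + 24·C(k-1,4).
At k = 10: k-1 = 9, so b_{10} = 117 + 1224 + 4032 + 3024 = 8397.

8397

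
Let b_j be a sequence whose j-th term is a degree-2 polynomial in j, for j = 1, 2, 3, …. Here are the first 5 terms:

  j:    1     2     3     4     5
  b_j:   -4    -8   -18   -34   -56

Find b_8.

1st diffs: -4, -10, -16, -22.
2nd diffs: -6, -6, -6 (constant).
So b_j = -3j^2 + 5j - 6.
Evaluating at j = 8 gives b_8 = -158.

-158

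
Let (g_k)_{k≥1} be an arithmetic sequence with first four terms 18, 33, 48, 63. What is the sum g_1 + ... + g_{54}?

Common difference d = 15.
g_k = 18 + (k - 1)·15.
g_{54} = 813; S = 54·(18 + 813)/2 = 22437.

22437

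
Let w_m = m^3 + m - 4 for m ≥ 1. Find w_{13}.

2206

w_{13} = 1·13^3 + 1·13 - 4 = 2206.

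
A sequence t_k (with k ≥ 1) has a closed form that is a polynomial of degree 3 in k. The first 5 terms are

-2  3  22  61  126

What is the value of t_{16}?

4273

1st diffs: 5, 19, 39, 65.
2nd diffs: 14, 20, 26.
3rd diffs: 6, 6 (constant).
Newton forward-difference form: t_k = -2 + 5·C(k-1,1) + 14·C(k-1,2) + 6·C(k-1,3).
At k = 16: k-1 = 15, so t_{16} = -2 + 75 + 1470 + 2730 = 4273.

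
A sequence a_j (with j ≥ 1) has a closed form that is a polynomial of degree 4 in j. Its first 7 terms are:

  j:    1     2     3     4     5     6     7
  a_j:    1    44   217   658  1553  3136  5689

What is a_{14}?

1st diffs: 43, 173, 441, 895, 1583, 2553.
2nd diffs: 130, 268, 454, 688, 970.
3rd diffs: 138, 186, 234, 282.
4th diffs: 48, 48, 48 (constant).
Newton forward-difference form: a_j = 1 + 43·C(j-1,1) + 130·C(j-1,2) + 138·C(j-1,3) + 48·C(j-1,4).
At j = 14: j-1 = 13, so a_{14} = 1 + 559 + 10140 + 39468 + 34320 = 84488.

84488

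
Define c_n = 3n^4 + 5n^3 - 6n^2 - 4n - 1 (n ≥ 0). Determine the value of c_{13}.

c_{13} = 3·13^4 + 5·13^3 - 6·13^2 - 4·13 - 1 = 95601.

95601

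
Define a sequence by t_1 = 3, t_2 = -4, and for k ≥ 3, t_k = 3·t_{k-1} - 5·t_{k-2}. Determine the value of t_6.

161

Compute successive terms:
t_3 = -27, t_4 = -61, t_5 = -48, t_6 = 161.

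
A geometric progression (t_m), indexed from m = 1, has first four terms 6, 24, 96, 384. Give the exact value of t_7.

Common ratio r = 4.
t_m = 6·4^(m-1).
t_7 = 6·4^6 = 24576.

24576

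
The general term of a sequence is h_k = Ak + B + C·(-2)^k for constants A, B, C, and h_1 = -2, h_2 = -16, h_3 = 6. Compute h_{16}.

-131108

At k = 1, 2, 3: A + B - 2C = -2; 2A + B + 4C = -16; 3A + B - 8C = 6.
Subtracting the first from the second: A + 6C = -14.
Subtracting the second from the third: A - 12C = 22.
Solving: C = -2, A = -2, then B = -4.
Therefore h_{16} = -32 + (-4) + (-2)·65536 = -131108.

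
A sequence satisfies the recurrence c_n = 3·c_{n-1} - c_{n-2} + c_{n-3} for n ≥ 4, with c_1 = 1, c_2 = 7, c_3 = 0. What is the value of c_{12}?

-12462

Step forward from the initial values:
c_4 = -6, c_5 = -11, c_6 = -27, c_7 = -76, c_8 = -212, c_9 = -587, c_{10} = -1625, c_{11} = -4500, c_{12} = -12462.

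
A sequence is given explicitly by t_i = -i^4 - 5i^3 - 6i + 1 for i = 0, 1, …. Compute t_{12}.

-29447

t_{12} = -1·12^4 - 5·12^3 - 6·12 + 1 = -29447.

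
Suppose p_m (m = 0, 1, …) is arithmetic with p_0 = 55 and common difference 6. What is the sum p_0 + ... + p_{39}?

6880

p_m = 55 + (m - 0)·6.
p_{39} = 289; S = 40·(55 + 289)/2 = 6880.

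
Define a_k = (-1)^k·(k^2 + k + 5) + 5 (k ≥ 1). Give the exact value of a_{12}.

166

(-1)^12 = 1; k^2 + k + 5 at k=12 is 161; so a_{12} = 166.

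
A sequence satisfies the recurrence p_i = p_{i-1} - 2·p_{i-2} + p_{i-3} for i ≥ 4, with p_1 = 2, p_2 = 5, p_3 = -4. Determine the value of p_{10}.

48

Applying the relation repeatedly:
p_4 = -12  p_5 = 1  p_6 = 21  p_7 = 7  p_8 = -34  p_9 = -27  p_{10} = 48.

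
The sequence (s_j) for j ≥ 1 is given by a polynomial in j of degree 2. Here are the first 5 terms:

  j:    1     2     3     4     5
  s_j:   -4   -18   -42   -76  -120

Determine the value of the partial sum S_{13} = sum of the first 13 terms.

1st diffs: -14, -24, -34, -44.
2nd diffs: -10, -10, -10 (constant).
Newton forward-difference form: s_j = -4 + (-14)·C(j-1,1) + (-10)·C(j-1,2).
Continuing: …, -174, -238, -312, -396, …, s_{13} = -832.
Summing j = 1..13 (13 terms) gives -4004.

-4004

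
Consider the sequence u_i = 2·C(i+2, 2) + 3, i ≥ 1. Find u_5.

C(7, 2) = 21, so u_5 = 45.

45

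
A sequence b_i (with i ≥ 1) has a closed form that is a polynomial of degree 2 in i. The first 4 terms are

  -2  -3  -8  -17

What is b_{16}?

-437

1st diffs: -1, -5, -9.
2nd diffs: -4, -4 (constant).
So b_i = -2i^2 + 5i - 5.
Evaluating at i = 16 gives b_{16} = -437.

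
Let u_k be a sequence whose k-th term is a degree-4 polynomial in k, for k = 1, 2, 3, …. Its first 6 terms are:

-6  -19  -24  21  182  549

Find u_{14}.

1st diffs: -13, -5, 45, 161, 367.
2nd diffs: 8, 50, 116, 206.
3rd diffs: 42, 66, 90.
4th diffs: 24, 24 (constant).
Newton forward-difference form: u_k = -6 + (-13)·C(k-1,1) + 8·C(k-1,2) + 42·C(k-1,3) + 24·C(k-1,4).
At k = 14: k-1 = 13, so u_{14} = -6 - 169 + 624 + 12012 + 17160 = 29621.

29621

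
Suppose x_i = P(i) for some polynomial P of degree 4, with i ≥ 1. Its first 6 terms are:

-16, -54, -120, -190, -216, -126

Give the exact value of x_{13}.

1st diffs: -38, -66, -70, -26, 90.
2nd diffs: -28, -4, 44, 116.
3rd diffs: 24, 48, 72.
4th diffs: 24, 24 (constant).
Newton forward-difference form: x_i = -16 + (-38)·C(i-1,1) + (-28)·C(i-1,2) + 24·C(i-1,3) + 24·C(i-1,4).
At i = 13: i-1 = 12, so x_{13} = -16 - 456 - 1848 + 5280 + 11880 = 14840.

14840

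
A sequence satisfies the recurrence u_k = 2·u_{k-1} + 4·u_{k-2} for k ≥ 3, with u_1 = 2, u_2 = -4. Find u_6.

Applying the relation repeatedly:
u_3 = 0;  u_4 = -16;  u_5 = -32;  u_6 = -128.

-128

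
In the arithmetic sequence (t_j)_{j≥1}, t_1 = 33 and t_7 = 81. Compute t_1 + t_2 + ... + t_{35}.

5915

Common difference d = (81 - 33) / (7 - 1) = 8.
t_j = 33 + (j - 1)·8.
t_{35} = 305; S = 35·(33 + 305)/2 = 5915.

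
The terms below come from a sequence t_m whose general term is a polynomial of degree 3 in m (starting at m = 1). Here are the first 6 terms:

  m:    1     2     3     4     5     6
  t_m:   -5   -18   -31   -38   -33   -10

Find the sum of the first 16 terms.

9280

1st diffs: -13, -13, -7, 5, 23.
2nd diffs: 0, 6, 12, 18.
3rd diffs: 6, 6, 6 (constant).
So t_m = m^3 - 6m^2 - 2m + 2.
Continuing: …, 37, 114, 227, 382, …, t_{16} = 2530.
Summing m = 1..16 (16 terms) gives 9280.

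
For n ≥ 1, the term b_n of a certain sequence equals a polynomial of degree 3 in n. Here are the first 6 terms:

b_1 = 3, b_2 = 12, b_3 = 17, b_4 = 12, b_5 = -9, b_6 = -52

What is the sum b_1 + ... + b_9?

1st diffs: 9, 5, -5, -21, -43.
2nd diffs: -4, -10, -16, -22.
3rd diffs: -6, -6, -6 (constant).
So b_n = -n^3 + 4n^2 + 4n - 4.
Continuing: -123, -228, -373.
Summing n = 1..9 (9 terms) gives -741.

-741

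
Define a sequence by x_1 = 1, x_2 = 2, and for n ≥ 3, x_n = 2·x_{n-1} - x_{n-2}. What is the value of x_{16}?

16

Compute successive terms:
x_3 = 3, x_4 = 4, x_5 = 5, …, x_{13} = 13, x_{14} = 14, x_{15} = 15, x_{16} = 16.
(Characteristic roots are 1 and 1.)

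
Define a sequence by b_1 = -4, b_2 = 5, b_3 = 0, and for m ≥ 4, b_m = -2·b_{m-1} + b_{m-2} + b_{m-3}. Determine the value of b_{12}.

-779

Iterate the recurrence:
b_4 = 1, b_5 = 3, b_6 = -5, b_7 = 14, b_8 = -30, b_9 = 69, b_{10} = -154, b_{11} = 347, b_{12} = -779.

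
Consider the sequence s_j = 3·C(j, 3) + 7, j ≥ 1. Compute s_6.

C(6, 3) = 20, so s_6 = 67.

67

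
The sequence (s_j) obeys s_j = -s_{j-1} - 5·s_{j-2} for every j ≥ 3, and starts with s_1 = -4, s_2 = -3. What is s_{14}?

107517

Compute successive terms:
s_3 = 23  s_4 = -8  s_5 = -107  …  s_{11} = -2347  s_{12} = -29813  s_{13} = 41548  s_{14} = 107517.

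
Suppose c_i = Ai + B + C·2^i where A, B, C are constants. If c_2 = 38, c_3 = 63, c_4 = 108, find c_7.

683

Plug in i = 2, 3, 4: 2A + B + 4C = 38; 3A + B + 8C = 63; 4A + B + 16C = 108.
Subtracting the first from the second: A + 4C = 25.
Subtracting the second from the third: A + 8C = 45.
Solving: C = 5, A = 5, then B = 8.
So c_i = 5·i + 8 + 5·2^i; at i=7 this is 683.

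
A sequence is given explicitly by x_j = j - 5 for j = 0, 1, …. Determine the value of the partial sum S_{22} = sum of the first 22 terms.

121

Over j = 0..21: Σj = 231.
Total = (1)·231 + (-5)·22 = 121.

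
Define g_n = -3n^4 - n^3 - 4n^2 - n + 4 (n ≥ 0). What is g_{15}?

-156161

g_{15} = -3·15^4 - 1·15^3 - 4·15^2 - 1·15 + 4 = -156161.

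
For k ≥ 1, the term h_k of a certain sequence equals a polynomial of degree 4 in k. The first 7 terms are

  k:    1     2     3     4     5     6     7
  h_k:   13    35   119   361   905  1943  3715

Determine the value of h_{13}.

49249

1st diffs: 22, 84, 242, 544, 1038, 1772.
2nd diffs: 62, 158, 302, 494, 734.
3rd diffs: 96, 144, 192, 240.
4th diffs: 48, 48, 48 (constant).
Newton forward-difference form: h_k = 13 + 22·C(k-1,1) + 62·C(k-1,2) + 96·C(k-1,3) + 48·C(k-1,4).
At k = 13: k-1 = 12, so h_{13} = 13 + 264 + 4092 + 21120 + 23760 = 49249.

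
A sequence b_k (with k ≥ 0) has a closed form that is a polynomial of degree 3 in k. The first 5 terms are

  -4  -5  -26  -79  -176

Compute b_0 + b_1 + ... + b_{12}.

1st diffs: -1, -21, -53, -97.
2nd diffs: -20, -32, -44.
3rd diffs: -12, -12 (constant).
So b_k = -2k^3 - 4k^2 + 5k - 4.
Continuing: …, -329, -550, -851, -1244, …, b_{12} = -3976.
Summing k = 0..12 (13 terms) gives -14430.

-14430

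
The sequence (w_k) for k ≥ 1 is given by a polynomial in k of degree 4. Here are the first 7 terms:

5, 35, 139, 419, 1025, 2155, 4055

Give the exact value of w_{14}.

69659

1st diffs: 30, 104, 280, 606, 1130, 1900.
2nd diffs: 74, 176, 326, 524, 770.
3rd diffs: 102, 150, 198, 246.
4th diffs: 48, 48, 48 (constant).
Newton forward-difference form: w_k = 5 + 30·C(k-1,1) + 74·C(k-1,2) + 102·C(k-1,3) + 48·C(k-1,4).
At k = 14: k-1 = 13, so w_{14} = 5 + 390 + 5772 + 29172 + 34320 = 69659.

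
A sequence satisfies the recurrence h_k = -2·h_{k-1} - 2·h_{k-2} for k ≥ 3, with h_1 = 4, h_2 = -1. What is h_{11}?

-96

Iterate the recurrence:
h_3 = -6, h_4 = 14, h_5 = -16, h_6 = 4, h_7 = 24, h_8 = -56, h_9 = 64, h_{10} = -16, h_{11} = -96.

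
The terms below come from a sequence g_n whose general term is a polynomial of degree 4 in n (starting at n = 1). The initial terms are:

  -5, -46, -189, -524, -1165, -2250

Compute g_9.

1st diffs: -41, -143, -335, -641, -1085.
2nd diffs: -102, -192, -306, -444.
3rd diffs: -90, -114, -138.
4th diffs: -24, -24 (constant).
So g_n = -n^4 - 5n^3 + 4n^2 - 3n.
Evaluating at n = 9 gives g_9 = -9909.

-9909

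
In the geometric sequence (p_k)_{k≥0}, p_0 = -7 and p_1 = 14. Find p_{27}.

Common ratio r = -2.
p_k = (-7)·(-2)^(k-0).
p_{27} = (-7)·(-2)^27 = 939524096.

939524096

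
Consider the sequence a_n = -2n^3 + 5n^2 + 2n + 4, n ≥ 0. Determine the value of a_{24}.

a_{24} = -2·24^3 + 5·24^2 + 2·24 + 4 = -24716.

-24716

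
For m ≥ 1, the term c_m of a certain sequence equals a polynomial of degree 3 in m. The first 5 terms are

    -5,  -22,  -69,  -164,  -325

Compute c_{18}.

-16614

1st diffs: -17, -47, -95, -161.
2nd diffs: -30, -48, -66.
3rd diffs: -18, -18 (constant).
So c_m = -3m^3 + 3m^2 - 5m.
Evaluating at m = 18 gives c_{18} = -16614.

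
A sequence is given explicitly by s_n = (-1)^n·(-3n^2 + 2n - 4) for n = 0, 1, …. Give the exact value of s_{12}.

(-1)^12 = 1; -3n^2 + 2n - 4 at n=12 is -412; so s_{12} = -412.

-412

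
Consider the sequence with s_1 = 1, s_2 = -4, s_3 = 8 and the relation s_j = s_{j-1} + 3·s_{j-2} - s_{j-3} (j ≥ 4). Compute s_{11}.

Applying the relation repeatedly:
s_4 = -5;  s_5 = 23;  s_6 = 0;  s_7 = 74;  s_8 = 51;  s_9 = 273;  s_{10} = 352;  s_{11} = 1120.

1120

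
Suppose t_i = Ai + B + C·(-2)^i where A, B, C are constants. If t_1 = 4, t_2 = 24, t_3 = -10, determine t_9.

The three given values yield: A + B - 2C = 4; 2A + B + 4C = 24; 3A + B - 8C = -10.
Subtracting the first from the second: A + 6C = 20.
Subtracting the second from the third: A - 12C = -34.
Solving: C = 3, A = 2, then B = 8.
Therefore t_9 = 18 + 8 + 3·(-512) = -1510.

-1510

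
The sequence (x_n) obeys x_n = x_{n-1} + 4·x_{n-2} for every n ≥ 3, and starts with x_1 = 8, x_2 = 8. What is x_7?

x_3 = 40, x_4 = 72, x_5 = 232, x_6 = 520, x_7 = 1448.

1448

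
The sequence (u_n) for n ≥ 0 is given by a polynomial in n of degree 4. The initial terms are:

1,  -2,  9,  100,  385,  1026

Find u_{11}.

27468

1st diffs: -3, 11, 91, 285, 641.
2nd diffs: 14, 80, 194, 356.
3rd diffs: 66, 114, 162.
4th diffs: 48, 48 (constant).
Newton forward-difference form: u_n = 1 + (-3)·C(n,1) + 14·C(n,2) + 66·C(n,3) + 48·C(n,4).
At n = 11: n = 11, so u_{11} = 1 - 33 + 770 + 10890 + 15840 = 27468.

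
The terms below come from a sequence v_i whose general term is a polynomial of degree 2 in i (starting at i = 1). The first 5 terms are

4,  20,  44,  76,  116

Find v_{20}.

1676

1st diffs: 16, 24, 32, 40.
2nd diffs: 8, 8, 8 (constant).
Newton forward-difference form: v_i = 4 + 16·C(i-1,1) + 8·C(i-1,2).
At i = 20: i-1 = 19, so v_{20} = 4 + 304 + 1368 = 1676.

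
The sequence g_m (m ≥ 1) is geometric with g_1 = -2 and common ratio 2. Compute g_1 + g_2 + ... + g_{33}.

g_m = (-2)·2^(m-1).
S = (-2)·(2^33 - 1)/(2 - 1) = (-2)·(8589934592 - 1)/(1) = -17179869182.

-17179869182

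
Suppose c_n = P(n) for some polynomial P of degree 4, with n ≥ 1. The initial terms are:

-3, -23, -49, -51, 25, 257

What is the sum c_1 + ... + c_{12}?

1st diffs: -20, -26, -2, 76, 232.
2nd diffs: -6, 24, 78, 156.
3rd diffs: 30, 54, 78.
4th diffs: 24, 24 (constant).
So c_n = n^4 - 5n^3 + 2n^2 - 6n + 5.
Continuing: …, 747, 1621, 3029, 5145, …, c_{12} = 12317.
Summing n = 1..12 (12 terms) gives 31182.

31182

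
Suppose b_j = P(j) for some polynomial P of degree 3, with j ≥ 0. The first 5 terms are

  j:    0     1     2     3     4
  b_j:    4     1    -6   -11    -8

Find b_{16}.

1st diffs: -3, -7, -5, 3.
2nd diffs: -4, 2, 8.
3rd diffs: 6, 6 (constant).
So b_j = j^3 - 5j^2 + j + 4.
Evaluating at j = 16 gives b_{16} = 2836.

2836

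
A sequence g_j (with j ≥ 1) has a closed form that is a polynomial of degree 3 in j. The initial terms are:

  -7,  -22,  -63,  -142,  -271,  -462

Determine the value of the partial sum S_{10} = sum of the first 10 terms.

1st diffs: -15, -41, -79, -129, -191.
2nd diffs: -26, -38, -50, -62.
3rd diffs: -12, -12, -12 (constant).
Newton forward-difference form: g_j = -7 + (-15)·C(j-1,1) + (-26)·C(j-1,2) + (-12)·C(j-1,3).
Continuing: -727, -1078, -1527, -2086.
Summing j = 1..10 (10 terms) gives -6385.

-6385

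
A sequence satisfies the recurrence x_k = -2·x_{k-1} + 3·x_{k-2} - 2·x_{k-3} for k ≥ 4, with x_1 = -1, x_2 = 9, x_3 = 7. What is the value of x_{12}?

Applying the relation repeatedly:
x_4 = 15  x_5 = -27  x_6 = 85  x_7 = -281  x_8 = 871  x_9 = -2755  x_{10} = 8685  x_{11} = -27377  x_{12} = 86319.

86319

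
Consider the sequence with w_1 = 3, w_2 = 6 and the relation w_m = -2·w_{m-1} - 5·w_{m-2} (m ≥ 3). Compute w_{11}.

14733

Applying the relation repeatedly:
w_3 = -27, w_4 = 24, w_5 = 87, w_6 = -294, w_7 = 153, w_8 = 1164, w_9 = -3093, w_{10} = 366, w_{11} = 14733.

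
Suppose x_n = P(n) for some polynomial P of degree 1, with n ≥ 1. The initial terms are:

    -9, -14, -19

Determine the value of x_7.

1st diffs: -5, -5 (constant).
So x_n = -5n - 4.
Evaluating at n = 7 gives x_7 = -39.

-39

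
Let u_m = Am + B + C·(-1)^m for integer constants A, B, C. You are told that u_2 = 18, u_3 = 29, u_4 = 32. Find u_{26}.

Plug in m = 2, 3, 4: 2A + B + C = 18; 3A + B - C = 29; 4A + B + C = 32.
Subtracting the first from the second: A - 2C = 11.
Subtracting the second from the third: A + 2C = 3.
Solving: C = -2, A = 7, then B = 6.
So u_m = 7·m + 6 + (-2)·(-1)^m; at m=26 this is 186.

186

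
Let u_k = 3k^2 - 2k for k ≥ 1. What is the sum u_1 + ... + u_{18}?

5985

Over k = 1..18: Σk = 171, Σk² = 2109.
Total = (3)·2109 + (-2)·171 = 5985.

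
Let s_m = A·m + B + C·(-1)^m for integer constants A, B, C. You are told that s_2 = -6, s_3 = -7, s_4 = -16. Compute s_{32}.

-156

Write the equations: 2A + B + C = -6; 3A + B - C = -7; 4A + B + C = -16.
Subtracting the first from the second: A - 2C = -1.
Subtracting the second from the third: A + 2C = -9.
Solving: C = -2, A = -5, then B = 6.
Therefore s_{32} = -160 + 6 + (-2)·1 = -156.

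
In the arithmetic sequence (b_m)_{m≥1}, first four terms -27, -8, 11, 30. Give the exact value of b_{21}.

Common difference d = 19.
b_m = -27 + (m - 1)·19.
b_{21} = -27 + 20·19 = 353.

353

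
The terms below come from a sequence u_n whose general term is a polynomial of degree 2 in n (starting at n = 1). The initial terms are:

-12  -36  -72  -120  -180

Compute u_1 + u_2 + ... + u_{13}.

-5460

1st diffs: -24, -36, -48, -60.
2nd diffs: -12, -12, -12 (constant).
Newton forward-difference form: u_n = -12 + (-24)·C(n-1,1) + (-12)·C(n-1,2).
Continuing: …, -252, -336, -432, -540, …, u_{13} = -1092.
Summing n = 1..13 (13 terms) gives -5460.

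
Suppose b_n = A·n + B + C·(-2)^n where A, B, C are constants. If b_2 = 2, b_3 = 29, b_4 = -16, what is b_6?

At n = 2, 3, 4: 2A + B + 4C = 2; 3A + B - 8C = 29; 4A + B + 16C = -16.
Subtracting the first from the second: A - 12C = 27.
Subtracting the second from the third: A + 24C = -45.
Solving: C = -2, A = 3, then B = 4.
So b_n = 3·n + 4 + (-2)·(-2)^n; at n=6 this is -106.

-106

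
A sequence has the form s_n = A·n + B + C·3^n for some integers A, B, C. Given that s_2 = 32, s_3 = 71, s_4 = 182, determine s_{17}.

258280385

The three given values yield: 2A + B + 9C = 32; 3A + B + 27C = 71; 4A + B + 81C = 182.
Subtracting the first from the second: A + 18C = 39.
Subtracting the second from the third: A + 54C = 111.
Solving: C = 2, A = 3, then B = 8.
Therefore s_{17} = 51 + 8 + 2·129140163 = 258280385.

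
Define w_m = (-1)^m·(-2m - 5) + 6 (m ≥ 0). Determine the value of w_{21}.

(-1)^21 = -1; -2m - 5 at m=21 is -47; so w_{21} = 53.

53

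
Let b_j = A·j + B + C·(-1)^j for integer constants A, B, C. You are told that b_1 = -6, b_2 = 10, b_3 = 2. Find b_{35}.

The three given values yield: A + B - C = -6; 2A + B + C = 10; 3A + B - C = 2.
Subtracting the first from the second: A + 2C = 16.
Subtracting the second from the third: A - 2C = -8.
Solving: C = 6, A = 4, then B = -4.
So b_j = 4·j + (-4) + 6·(-1)^j; at j=35 this is 130.

130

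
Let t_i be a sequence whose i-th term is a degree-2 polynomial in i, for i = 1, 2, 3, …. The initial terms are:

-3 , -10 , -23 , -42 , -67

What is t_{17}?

1st diffs: -7, -13, -19, -25.
2nd diffs: -6, -6, -6 (constant).
So t_i = -3i^2 + 2i - 2.
Evaluating at i = 17 gives t_{17} = -835.

-835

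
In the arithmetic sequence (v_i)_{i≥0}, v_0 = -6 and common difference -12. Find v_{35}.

-426

v_i = -6 + (i - 0)·(-12).
v_{35} = -6 + 35·(-12) = -426.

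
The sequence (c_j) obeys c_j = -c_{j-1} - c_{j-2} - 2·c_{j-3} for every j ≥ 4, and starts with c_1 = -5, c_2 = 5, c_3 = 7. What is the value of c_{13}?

c_4 = -2; c_5 = -15; c_6 = 3; c_7 = 16; c_8 = 11; c_9 = -33; c_{10} = -10; c_{11} = 21; c_{12} = 55; c_{13} = -56.

-56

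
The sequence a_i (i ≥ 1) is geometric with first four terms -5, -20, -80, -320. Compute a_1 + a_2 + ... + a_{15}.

Common ratio r = 4.
a_i = (-5)·4^(i-1).
S = (-5)·(4^15 - 1)/(4 - 1) = (-5)·(1073741824 - 1)/(3) = -1789569705.

-1789569705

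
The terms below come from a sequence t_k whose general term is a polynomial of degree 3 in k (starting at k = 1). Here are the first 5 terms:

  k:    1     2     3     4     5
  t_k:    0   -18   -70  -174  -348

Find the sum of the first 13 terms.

-23998

1st diffs: -18, -52, -104, -174.
2nd diffs: -34, -52, -70.
3rd diffs: -18, -18 (constant).
Newton forward-difference form: t_k = (-18)·C(k-1,1) + (-34)·C(k-1,2) + (-18)·C(k-1,3).
Continuing: …, -610, -978, -1470, -2104, …, t_{13} = -6420.
Summing k = 1..13 (13 terms) gives -23998.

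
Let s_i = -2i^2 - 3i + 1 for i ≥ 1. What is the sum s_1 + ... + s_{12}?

-1522

Over i = 1..12: Σi = 78, Σi² = 650.
Total = (-2)·650 + (-3)·78 + (1)·12 = -1522.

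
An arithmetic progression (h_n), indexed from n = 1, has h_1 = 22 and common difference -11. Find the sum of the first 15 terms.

-825

h_n = 22 + (n - 1)·(-11).
h_{15} = -132; S = 15·(22 + (-132))/2 = -825.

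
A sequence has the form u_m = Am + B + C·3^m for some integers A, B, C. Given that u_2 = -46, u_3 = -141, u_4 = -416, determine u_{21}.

-52301766111

Plug in m = 2, 3, 4: 2A + B + 9C = -46; 3A + B + 27C = -141; 4A + B + 81C = -416.
Subtracting the first from the second: A + 18C = -95.
Subtracting the second from the third: A + 54C = -275.
Solving: C = -5, A = -5, then B = 9.
So u_m = -5·m + 9 + (-5)·3^m; at m=21 this is -52301766111.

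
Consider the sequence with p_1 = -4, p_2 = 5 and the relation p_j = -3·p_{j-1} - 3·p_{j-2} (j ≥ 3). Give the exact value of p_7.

Applying the relation repeatedly:
p_3 = -3, p_4 = -6, p_5 = 27, p_6 = -63, p_7 = 108.

108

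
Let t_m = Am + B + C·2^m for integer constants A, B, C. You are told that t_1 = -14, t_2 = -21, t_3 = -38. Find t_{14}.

At m = 1, 2, 3: A + B + 2C = -14; 2A + B + 4C = -21; 3A + B + 8C = -38.
Subtracting the first from the second: A + 2C = -7.
Subtracting the second from the third: A + 4C = -17.
Solving: C = -5, A = 3, then B = -7.
Therefore t_{14} = 42 + (-7) + (-5)·16384 = -81885.

-81885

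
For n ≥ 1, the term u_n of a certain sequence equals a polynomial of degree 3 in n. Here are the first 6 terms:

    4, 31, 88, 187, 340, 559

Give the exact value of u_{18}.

12703

1st diffs: 27, 57, 99, 153, 219.
2nd diffs: 30, 42, 54, 66.
3rd diffs: 12, 12, 12 (constant).
Newton forward-difference form: u_n = 4 + 27·C(n-1,1) + 30·C(n-1,2) + 12·C(n-1,3).
At n = 18: n-1 = 17, so u_{18} = 4 + 459 + 4080 + 8160 = 12703.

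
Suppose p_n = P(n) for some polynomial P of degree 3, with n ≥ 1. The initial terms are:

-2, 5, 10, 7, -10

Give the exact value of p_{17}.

1st diffs: 7, 5, -3, -17.
2nd diffs: -2, -8, -14.
3rd diffs: -6, -6 (constant).
Newton forward-difference form: p_n = -2 + 7·C(n-1,1) + (-2)·C(n-1,2) + (-6)·C(n-1,3).
At n = 17: n-1 = 16, so p_{17} = -2 + 112 - 240 - 3360 = -3490.

-3490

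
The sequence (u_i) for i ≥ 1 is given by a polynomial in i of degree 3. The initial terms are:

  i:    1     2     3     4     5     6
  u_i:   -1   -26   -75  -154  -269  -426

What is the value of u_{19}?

1st diffs: -25, -49, -79, -115, -157.
2nd diffs: -24, -30, -36, -42.
3rd diffs: -6, -6, -6 (constant).
Newton forward-difference form: u_i = -1 + (-25)·C(i-1,1) + (-24)·C(i-1,2) + (-6)·C(i-1,3).
At i = 19: i-1 = 18, so u_{19} = -1 - 450 - 3672 - 4896 = -9019.

-9019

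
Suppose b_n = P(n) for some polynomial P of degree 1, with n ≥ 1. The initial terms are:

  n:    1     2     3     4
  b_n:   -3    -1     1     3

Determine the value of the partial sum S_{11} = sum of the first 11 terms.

77

1st diffs: 2, 2, 2 (constant).
So b_n = 2n - 5.
Continuing: …, 5, 7, 9, 11, …, b_{11} = 17.
Summing n = 1..11 (11 terms) gives 77.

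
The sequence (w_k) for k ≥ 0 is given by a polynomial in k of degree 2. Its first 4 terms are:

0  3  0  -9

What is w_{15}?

1st diffs: 3, -3, -9.
2nd diffs: -6, -6 (constant).
Newton forward-difference form: w_k = 3·C(k,1) + (-6)·C(k,2).
At k = 15: k = 15, so w_{15} = 45 - 630 = -585.

-585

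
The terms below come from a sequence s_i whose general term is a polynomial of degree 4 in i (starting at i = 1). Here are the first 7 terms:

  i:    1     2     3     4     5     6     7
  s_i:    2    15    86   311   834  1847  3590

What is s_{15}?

1st diffs: 13, 71, 225, 523, 1013, 1743.
2nd diffs: 58, 154, 298, 490, 730.
3rd diffs: 96, 144, 192, 240.
4th diffs: 48, 48, 48 (constant).
Newton forward-difference form: s_i = 2 + 13·C(i-1,1) + 58·C(i-1,2) + 96·C(i-1,3) + 48·C(i-1,4).
At i = 15: i-1 = 14, so s_{15} = 2 + 182 + 5278 + 34944 + 48048 = 88454.

88454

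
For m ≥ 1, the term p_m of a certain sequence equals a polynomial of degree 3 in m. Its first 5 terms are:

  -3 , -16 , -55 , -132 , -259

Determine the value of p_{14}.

1st diffs: -13, -39, -77, -127.
2nd diffs: -26, -38, -50.
3rd diffs: -12, -12 (constant).
So p_m = -2m^3 - m^2 + 4m - 4.
Evaluating at m = 14 gives p_{14} = -5632.

-5632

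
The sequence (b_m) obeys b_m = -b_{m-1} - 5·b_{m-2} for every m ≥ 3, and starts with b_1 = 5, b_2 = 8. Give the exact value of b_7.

-723

Iterate the recurrence:
b_3 = -33;  b_4 = -7;  b_5 = 172;  b_6 = -137;  b_7 = -723.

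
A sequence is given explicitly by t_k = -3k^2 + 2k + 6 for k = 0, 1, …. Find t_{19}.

t_{19} = -3·19^2 + 2·19 + 6 = -1039.

-1039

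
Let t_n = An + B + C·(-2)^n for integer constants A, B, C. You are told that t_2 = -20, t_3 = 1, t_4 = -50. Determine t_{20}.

-2097218

Plug in n = 2, 3, 4: 2A + B + 4C = -20; 3A + B - 8C = 1; 4A + B + 16C = -50.
Subtracting the first from the second: A - 12C = 21.
Subtracting the second from the third: A + 24C = -51.
Solving: C = -2, A = -3, then B = -6.
Hence t_{20} = -3·20 + (-6) + (-2)·1048576 = -2097218.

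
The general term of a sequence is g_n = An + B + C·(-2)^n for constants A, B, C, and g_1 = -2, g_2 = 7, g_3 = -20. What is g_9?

At n = 1, 2, 3: A + B - 2C = -2; 2A + B + 4C = 7; 3A + B - 8C = -20.
Subtracting the first from the second: A + 6C = 9.
Subtracting the second from the third: A - 12C = -27.
Solving: C = 2, A = -3, then B = 5.
Therefore g_9 = -27 + 5 + 2·(-512) = -1046.

-1046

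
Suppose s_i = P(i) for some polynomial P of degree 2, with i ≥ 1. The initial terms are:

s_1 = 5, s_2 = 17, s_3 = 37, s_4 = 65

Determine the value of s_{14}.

785

1st diffs: 12, 20, 28.
2nd diffs: 8, 8 (constant).
Newton forward-difference form: s_i = 5 + 12·C(i-1,1) + 8·C(i-1,2).
At i = 14: i-1 = 13, so s_{14} = 5 + 156 + 624 = 785.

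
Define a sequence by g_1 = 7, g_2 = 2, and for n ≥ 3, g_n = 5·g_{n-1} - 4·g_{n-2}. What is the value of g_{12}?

Step forward from the initial values:
g_3 = -18; g_4 = -98; g_5 = -418; g_6 = -1698; g_7 = -6818; g_8 = -27298; g_9 = -109218; g_{10} = -436898; g_{11} = -1747618; g_{12} = -6990498.
(Characteristic roots are 4 and 1.)

-6990498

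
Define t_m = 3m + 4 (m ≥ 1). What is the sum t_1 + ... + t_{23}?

Over m = 1..23: Σm = 276.
Total = (3)·276 + (4)·23 = 920.

920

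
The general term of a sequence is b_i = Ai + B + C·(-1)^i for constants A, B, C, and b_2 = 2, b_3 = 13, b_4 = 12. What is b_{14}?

62

Plug in i = 2, 3, 4: 2A + B + C = 2; 3A + B - C = 13; 4A + B + C = 12.
Subtracting the first from the second: A - 2C = 11.
Subtracting the second from the third: A + 2C = -1.
Solving: C = -3, A = 5, then B = -5.
So b_i = 5·i + (-5) + (-3)·(-1)^i; at i=14 this is 62.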